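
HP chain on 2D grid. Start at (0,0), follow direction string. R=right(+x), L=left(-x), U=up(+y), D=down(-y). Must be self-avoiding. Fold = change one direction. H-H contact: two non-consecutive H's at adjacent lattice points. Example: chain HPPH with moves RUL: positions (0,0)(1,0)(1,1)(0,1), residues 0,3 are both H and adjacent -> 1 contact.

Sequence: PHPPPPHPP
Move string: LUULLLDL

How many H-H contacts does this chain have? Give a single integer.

Positions: [(0, 0), (-1, 0), (-1, 1), (-1, 2), (-2, 2), (-3, 2), (-4, 2), (-4, 1), (-5, 1)]
No H-H contacts found.

Answer: 0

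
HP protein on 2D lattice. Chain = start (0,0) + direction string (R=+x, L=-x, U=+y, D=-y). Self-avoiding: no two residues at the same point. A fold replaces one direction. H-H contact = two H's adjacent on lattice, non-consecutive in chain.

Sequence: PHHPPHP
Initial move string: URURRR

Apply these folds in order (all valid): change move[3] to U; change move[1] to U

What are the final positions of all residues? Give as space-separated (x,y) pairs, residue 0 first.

Answer: (0,0) (0,1) (0,2) (0,3) (0,4) (1,4) (2,4)

Derivation:
Initial moves: URURRR
Fold: move[3]->U => URUURR (positions: [(0, 0), (0, 1), (1, 1), (1, 2), (1, 3), (2, 3), (3, 3)])
Fold: move[1]->U => UUUURR (positions: [(0, 0), (0, 1), (0, 2), (0, 3), (0, 4), (1, 4), (2, 4)])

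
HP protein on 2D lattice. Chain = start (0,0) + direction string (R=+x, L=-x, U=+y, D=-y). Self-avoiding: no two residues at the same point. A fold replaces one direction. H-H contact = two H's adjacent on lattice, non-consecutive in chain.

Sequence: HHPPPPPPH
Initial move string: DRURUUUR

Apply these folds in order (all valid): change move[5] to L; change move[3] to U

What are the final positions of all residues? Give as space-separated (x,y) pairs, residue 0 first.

Answer: (0,0) (0,-1) (1,-1) (1,0) (1,1) (1,2) (0,2) (0,3) (1,3)

Derivation:
Initial moves: DRURUUUR
Fold: move[5]->L => DRURULUR (positions: [(0, 0), (0, -1), (1, -1), (1, 0), (2, 0), (2, 1), (1, 1), (1, 2), (2, 2)])
Fold: move[3]->U => DRUUULUR (positions: [(0, 0), (0, -1), (1, -1), (1, 0), (1, 1), (1, 2), (0, 2), (0, 3), (1, 3)])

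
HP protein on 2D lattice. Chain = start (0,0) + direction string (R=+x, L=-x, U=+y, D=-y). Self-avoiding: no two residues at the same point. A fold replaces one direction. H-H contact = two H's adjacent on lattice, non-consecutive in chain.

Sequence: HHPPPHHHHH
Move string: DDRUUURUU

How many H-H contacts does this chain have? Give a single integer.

Answer: 1

Derivation:
Positions: [(0, 0), (0, -1), (0, -2), (1, -2), (1, -1), (1, 0), (1, 1), (2, 1), (2, 2), (2, 3)]
H-H contact: residue 0 @(0,0) - residue 5 @(1, 0)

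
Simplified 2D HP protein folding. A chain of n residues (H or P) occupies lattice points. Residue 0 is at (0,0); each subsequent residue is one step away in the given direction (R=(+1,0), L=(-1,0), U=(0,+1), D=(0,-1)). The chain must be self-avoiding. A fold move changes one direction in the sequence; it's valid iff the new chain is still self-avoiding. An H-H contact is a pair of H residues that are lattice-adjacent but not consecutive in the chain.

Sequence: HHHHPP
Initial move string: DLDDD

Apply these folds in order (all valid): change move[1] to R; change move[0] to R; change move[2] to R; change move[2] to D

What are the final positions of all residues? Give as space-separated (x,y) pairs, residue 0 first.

Answer: (0,0) (1,0) (2,0) (2,-1) (2,-2) (2,-3)

Derivation:
Initial moves: DLDDD
Fold: move[1]->R => DRDDD (positions: [(0, 0), (0, -1), (1, -1), (1, -2), (1, -3), (1, -4)])
Fold: move[0]->R => RRDDD (positions: [(0, 0), (1, 0), (2, 0), (2, -1), (2, -2), (2, -3)])
Fold: move[2]->R => RRRDD (positions: [(0, 0), (1, 0), (2, 0), (3, 0), (3, -1), (3, -2)])
Fold: move[2]->D => RRDDD (positions: [(0, 0), (1, 0), (2, 0), (2, -1), (2, -2), (2, -3)])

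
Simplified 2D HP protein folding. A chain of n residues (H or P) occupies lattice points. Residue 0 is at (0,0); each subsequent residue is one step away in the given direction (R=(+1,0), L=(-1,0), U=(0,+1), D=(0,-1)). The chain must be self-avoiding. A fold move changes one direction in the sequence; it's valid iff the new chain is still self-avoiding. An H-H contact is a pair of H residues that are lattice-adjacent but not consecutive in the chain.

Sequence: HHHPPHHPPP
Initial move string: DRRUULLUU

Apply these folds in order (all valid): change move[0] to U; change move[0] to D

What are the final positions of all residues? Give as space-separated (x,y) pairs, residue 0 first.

Initial moves: DRRUULLUU
Fold: move[0]->U => URRUULLUU (positions: [(0, 0), (0, 1), (1, 1), (2, 1), (2, 2), (2, 3), (1, 3), (0, 3), (0, 4), (0, 5)])
Fold: move[0]->D => DRRUULLUU (positions: [(0, 0), (0, -1), (1, -1), (2, -1), (2, 0), (2, 1), (1, 1), (0, 1), (0, 2), (0, 3)])

Answer: (0,0) (0,-1) (1,-1) (2,-1) (2,0) (2,1) (1,1) (0,1) (0,2) (0,3)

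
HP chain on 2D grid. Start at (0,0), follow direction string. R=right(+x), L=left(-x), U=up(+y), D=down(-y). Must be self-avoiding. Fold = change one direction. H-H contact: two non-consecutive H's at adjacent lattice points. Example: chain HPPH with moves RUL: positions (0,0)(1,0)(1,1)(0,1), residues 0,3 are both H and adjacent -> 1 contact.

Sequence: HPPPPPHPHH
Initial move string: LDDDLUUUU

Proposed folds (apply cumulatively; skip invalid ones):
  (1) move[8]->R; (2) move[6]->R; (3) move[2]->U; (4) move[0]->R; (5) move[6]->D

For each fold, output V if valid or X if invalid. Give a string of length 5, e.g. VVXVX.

Answer: XXXXX

Derivation:
Initial: LDDDLUUUU -> [(0, 0), (-1, 0), (-1, -1), (-1, -2), (-1, -3), (-2, -3), (-2, -2), (-2, -1), (-2, 0), (-2, 1)]
Fold 1: move[8]->R => LDDDLUUUR INVALID (collision), skipped
Fold 2: move[6]->R => LDDDLURUU INVALID (collision), skipped
Fold 3: move[2]->U => LDUDLUUUU INVALID (collision), skipped
Fold 4: move[0]->R => RDDDLUUUU INVALID (collision), skipped
Fold 5: move[6]->D => LDDDLUDUU INVALID (collision), skipped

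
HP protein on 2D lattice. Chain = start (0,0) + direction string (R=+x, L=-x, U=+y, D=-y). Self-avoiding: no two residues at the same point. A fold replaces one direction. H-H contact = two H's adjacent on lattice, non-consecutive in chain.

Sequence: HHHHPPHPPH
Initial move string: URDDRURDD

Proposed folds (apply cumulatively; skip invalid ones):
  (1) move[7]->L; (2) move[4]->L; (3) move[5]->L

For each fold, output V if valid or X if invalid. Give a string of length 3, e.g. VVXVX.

Answer: XXX

Derivation:
Initial: URDDRURDD -> [(0, 0), (0, 1), (1, 1), (1, 0), (1, -1), (2, -1), (2, 0), (3, 0), (3, -1), (3, -2)]
Fold 1: move[7]->L => URDDRURLD INVALID (collision), skipped
Fold 2: move[4]->L => URDDLURDD INVALID (collision), skipped
Fold 3: move[5]->L => URDDRLRDD INVALID (collision), skipped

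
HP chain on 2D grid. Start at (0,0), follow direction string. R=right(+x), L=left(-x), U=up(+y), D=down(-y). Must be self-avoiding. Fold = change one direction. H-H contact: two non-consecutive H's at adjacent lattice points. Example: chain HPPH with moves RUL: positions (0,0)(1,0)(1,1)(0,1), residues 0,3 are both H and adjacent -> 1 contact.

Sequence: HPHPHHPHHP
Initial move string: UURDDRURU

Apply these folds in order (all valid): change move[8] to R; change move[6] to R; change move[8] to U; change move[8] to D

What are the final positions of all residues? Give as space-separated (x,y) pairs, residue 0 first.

Initial moves: UURDDRURU
Fold: move[8]->R => UURDDRURR (positions: [(0, 0), (0, 1), (0, 2), (1, 2), (1, 1), (1, 0), (2, 0), (2, 1), (3, 1), (4, 1)])
Fold: move[6]->R => UURDDRRRR (positions: [(0, 0), (0, 1), (0, 2), (1, 2), (1, 1), (1, 0), (2, 0), (3, 0), (4, 0), (5, 0)])
Fold: move[8]->U => UURDDRRRU (positions: [(0, 0), (0, 1), (0, 2), (1, 2), (1, 1), (1, 0), (2, 0), (3, 0), (4, 0), (4, 1)])
Fold: move[8]->D => UURDDRRRD (positions: [(0, 0), (0, 1), (0, 2), (1, 2), (1, 1), (1, 0), (2, 0), (3, 0), (4, 0), (4, -1)])

Answer: (0,0) (0,1) (0,2) (1,2) (1,1) (1,0) (2,0) (3,0) (4,0) (4,-1)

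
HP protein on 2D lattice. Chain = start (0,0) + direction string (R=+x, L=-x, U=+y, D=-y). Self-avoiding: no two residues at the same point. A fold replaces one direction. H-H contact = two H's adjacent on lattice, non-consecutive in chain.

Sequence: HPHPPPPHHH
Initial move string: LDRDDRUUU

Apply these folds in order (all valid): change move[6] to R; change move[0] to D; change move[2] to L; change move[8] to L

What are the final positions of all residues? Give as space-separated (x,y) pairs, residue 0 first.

Initial moves: LDRDDRUUU
Fold: move[6]->R => LDRDDRRUU (positions: [(0, 0), (-1, 0), (-1, -1), (0, -1), (0, -2), (0, -3), (1, -3), (2, -3), (2, -2), (2, -1)])
Fold: move[0]->D => DDRDDRRUU (positions: [(0, 0), (0, -1), (0, -2), (1, -2), (1, -3), (1, -4), (2, -4), (3, -4), (3, -3), (3, -2)])
Fold: move[2]->L => DDLDDRRUU (positions: [(0, 0), (0, -1), (0, -2), (-1, -2), (-1, -3), (-1, -4), (0, -4), (1, -4), (1, -3), (1, -2)])
Fold: move[8]->L => DDLDDRRUL (positions: [(0, 0), (0, -1), (0, -2), (-1, -2), (-1, -3), (-1, -4), (0, -4), (1, -4), (1, -3), (0, -3)])

Answer: (0,0) (0,-1) (0,-2) (-1,-2) (-1,-3) (-1,-4) (0,-4) (1,-4) (1,-3) (0,-3)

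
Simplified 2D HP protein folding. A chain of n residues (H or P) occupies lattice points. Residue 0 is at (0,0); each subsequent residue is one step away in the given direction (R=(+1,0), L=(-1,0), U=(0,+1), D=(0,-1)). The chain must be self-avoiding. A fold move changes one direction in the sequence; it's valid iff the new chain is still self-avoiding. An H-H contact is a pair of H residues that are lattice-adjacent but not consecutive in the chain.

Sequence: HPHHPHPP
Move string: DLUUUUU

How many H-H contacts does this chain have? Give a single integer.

Answer: 1

Derivation:
Positions: [(0, 0), (0, -1), (-1, -1), (-1, 0), (-1, 1), (-1, 2), (-1, 3), (-1, 4)]
H-H contact: residue 0 @(0,0) - residue 3 @(-1, 0)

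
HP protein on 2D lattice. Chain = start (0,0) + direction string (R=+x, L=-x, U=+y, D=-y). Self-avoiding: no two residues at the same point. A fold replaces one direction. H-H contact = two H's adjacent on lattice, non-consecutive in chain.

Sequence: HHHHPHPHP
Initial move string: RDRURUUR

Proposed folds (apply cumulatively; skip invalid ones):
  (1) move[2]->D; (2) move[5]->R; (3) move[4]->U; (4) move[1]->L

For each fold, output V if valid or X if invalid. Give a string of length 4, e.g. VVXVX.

Initial: RDRURUUR -> [(0, 0), (1, 0), (1, -1), (2, -1), (2, 0), (3, 0), (3, 1), (3, 2), (4, 2)]
Fold 1: move[2]->D => RDDURUUR INVALID (collision), skipped
Fold 2: move[5]->R => RDRURRUR VALID
Fold 3: move[4]->U => RDRUURUR VALID
Fold 4: move[1]->L => RLRUURUR INVALID (collision), skipped

Answer: XVVX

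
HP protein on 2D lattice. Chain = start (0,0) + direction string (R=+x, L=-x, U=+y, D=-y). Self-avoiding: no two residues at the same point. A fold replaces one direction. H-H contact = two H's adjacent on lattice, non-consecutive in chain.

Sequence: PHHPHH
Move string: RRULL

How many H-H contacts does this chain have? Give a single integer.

Answer: 1

Derivation:
Positions: [(0, 0), (1, 0), (2, 0), (2, 1), (1, 1), (0, 1)]
H-H contact: residue 1 @(1,0) - residue 4 @(1, 1)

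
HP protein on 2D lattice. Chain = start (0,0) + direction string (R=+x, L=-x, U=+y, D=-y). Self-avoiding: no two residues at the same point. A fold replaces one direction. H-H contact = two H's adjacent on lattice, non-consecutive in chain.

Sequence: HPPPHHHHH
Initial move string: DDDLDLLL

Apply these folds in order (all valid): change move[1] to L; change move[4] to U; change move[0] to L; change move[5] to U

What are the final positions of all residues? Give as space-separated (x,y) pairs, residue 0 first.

Answer: (0,0) (-1,0) (-2,0) (-2,-1) (-3,-1) (-3,0) (-3,1) (-4,1) (-5,1)

Derivation:
Initial moves: DDDLDLLL
Fold: move[1]->L => DLDLDLLL (positions: [(0, 0), (0, -1), (-1, -1), (-1, -2), (-2, -2), (-2, -3), (-3, -3), (-4, -3), (-5, -3)])
Fold: move[4]->U => DLDLULLL (positions: [(0, 0), (0, -1), (-1, -1), (-1, -2), (-2, -2), (-2, -1), (-3, -1), (-4, -1), (-5, -1)])
Fold: move[0]->L => LLDLULLL (positions: [(0, 0), (-1, 0), (-2, 0), (-2, -1), (-3, -1), (-3, 0), (-4, 0), (-5, 0), (-6, 0)])
Fold: move[5]->U => LLDLUULL (positions: [(0, 0), (-1, 0), (-2, 0), (-2, -1), (-3, -1), (-3, 0), (-3, 1), (-4, 1), (-5, 1)])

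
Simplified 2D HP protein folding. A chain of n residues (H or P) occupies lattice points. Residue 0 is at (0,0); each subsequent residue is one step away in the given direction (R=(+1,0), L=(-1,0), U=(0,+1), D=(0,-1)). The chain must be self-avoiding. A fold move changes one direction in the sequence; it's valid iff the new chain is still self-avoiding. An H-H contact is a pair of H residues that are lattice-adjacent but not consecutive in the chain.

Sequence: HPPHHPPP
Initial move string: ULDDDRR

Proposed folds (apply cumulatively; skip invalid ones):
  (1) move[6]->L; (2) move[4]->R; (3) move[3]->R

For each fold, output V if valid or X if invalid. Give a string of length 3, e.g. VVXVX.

Answer: XVX

Derivation:
Initial: ULDDDRR -> [(0, 0), (0, 1), (-1, 1), (-1, 0), (-1, -1), (-1, -2), (0, -2), (1, -2)]
Fold 1: move[6]->L => ULDDDRL INVALID (collision), skipped
Fold 2: move[4]->R => ULDDRRR VALID
Fold 3: move[3]->R => ULDRRRR INVALID (collision), skipped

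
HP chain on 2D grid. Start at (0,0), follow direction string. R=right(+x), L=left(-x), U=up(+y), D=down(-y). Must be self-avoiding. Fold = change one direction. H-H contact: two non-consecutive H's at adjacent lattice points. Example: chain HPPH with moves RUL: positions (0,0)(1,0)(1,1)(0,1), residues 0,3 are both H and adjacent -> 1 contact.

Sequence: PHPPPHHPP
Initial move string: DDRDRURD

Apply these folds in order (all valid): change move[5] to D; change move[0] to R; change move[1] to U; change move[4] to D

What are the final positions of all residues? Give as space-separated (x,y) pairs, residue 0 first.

Answer: (0,0) (1,0) (1,1) (2,1) (2,0) (2,-1) (2,-2) (3,-2) (3,-3)

Derivation:
Initial moves: DDRDRURD
Fold: move[5]->D => DDRDRDRD (positions: [(0, 0), (0, -1), (0, -2), (1, -2), (1, -3), (2, -3), (2, -4), (3, -4), (3, -5)])
Fold: move[0]->R => RDRDRDRD (positions: [(0, 0), (1, 0), (1, -1), (2, -1), (2, -2), (3, -2), (3, -3), (4, -3), (4, -4)])
Fold: move[1]->U => RURDRDRD (positions: [(0, 0), (1, 0), (1, 1), (2, 1), (2, 0), (3, 0), (3, -1), (4, -1), (4, -2)])
Fold: move[4]->D => RURDDDRD (positions: [(0, 0), (1, 0), (1, 1), (2, 1), (2, 0), (2, -1), (2, -2), (3, -2), (3, -3)])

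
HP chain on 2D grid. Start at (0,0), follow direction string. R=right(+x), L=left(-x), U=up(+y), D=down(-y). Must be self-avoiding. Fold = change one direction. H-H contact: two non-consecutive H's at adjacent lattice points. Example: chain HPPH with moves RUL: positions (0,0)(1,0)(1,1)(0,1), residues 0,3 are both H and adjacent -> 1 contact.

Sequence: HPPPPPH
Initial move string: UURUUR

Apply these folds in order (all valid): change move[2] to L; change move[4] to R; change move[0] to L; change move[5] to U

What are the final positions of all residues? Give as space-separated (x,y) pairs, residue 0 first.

Initial moves: UURUUR
Fold: move[2]->L => UULUUR (positions: [(0, 0), (0, 1), (0, 2), (-1, 2), (-1, 3), (-1, 4), (0, 4)])
Fold: move[4]->R => UULURR (positions: [(0, 0), (0, 1), (0, 2), (-1, 2), (-1, 3), (0, 3), (1, 3)])
Fold: move[0]->L => LULURR (positions: [(0, 0), (-1, 0), (-1, 1), (-2, 1), (-2, 2), (-1, 2), (0, 2)])
Fold: move[5]->U => LULURU (positions: [(0, 0), (-1, 0), (-1, 1), (-2, 1), (-2, 2), (-1, 2), (-1, 3)])

Answer: (0,0) (-1,0) (-1,1) (-2,1) (-2,2) (-1,2) (-1,3)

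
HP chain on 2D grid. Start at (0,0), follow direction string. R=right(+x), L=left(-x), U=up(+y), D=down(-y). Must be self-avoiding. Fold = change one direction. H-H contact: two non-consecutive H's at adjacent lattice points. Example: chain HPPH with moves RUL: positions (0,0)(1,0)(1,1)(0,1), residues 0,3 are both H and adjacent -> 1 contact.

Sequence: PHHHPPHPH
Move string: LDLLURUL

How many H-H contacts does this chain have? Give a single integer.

Answer: 2

Derivation:
Positions: [(0, 0), (-1, 0), (-1, -1), (-2, -1), (-3, -1), (-3, 0), (-2, 0), (-2, 1), (-3, 1)]
H-H contact: residue 1 @(-1,0) - residue 6 @(-2, 0)
H-H contact: residue 3 @(-2,-1) - residue 6 @(-2, 0)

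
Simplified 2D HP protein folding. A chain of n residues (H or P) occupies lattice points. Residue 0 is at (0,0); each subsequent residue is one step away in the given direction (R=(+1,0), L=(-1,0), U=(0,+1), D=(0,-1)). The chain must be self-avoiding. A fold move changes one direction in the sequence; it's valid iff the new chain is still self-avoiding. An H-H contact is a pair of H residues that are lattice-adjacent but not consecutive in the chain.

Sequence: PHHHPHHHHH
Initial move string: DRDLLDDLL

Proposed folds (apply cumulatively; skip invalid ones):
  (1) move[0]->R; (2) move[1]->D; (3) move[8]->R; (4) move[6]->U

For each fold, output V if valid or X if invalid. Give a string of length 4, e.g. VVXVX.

Answer: VVXX

Derivation:
Initial: DRDLLDDLL -> [(0, 0), (0, -1), (1, -1), (1, -2), (0, -2), (-1, -2), (-1, -3), (-1, -4), (-2, -4), (-3, -4)]
Fold 1: move[0]->R => RRDLLDDLL VALID
Fold 2: move[1]->D => RDDLLDDLL VALID
Fold 3: move[8]->R => RDDLLDDLR INVALID (collision), skipped
Fold 4: move[6]->U => RDDLLDULL INVALID (collision), skipped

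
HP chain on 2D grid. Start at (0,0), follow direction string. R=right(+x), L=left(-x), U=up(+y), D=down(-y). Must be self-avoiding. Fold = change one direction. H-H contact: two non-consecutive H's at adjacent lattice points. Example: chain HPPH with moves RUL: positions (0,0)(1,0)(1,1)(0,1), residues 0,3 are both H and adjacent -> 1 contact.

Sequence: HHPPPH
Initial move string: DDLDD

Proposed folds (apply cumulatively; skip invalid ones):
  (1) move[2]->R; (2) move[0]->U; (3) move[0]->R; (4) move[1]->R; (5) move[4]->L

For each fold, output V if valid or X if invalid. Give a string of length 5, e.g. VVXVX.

Answer: VXVVV

Derivation:
Initial: DDLDD -> [(0, 0), (0, -1), (0, -2), (-1, -2), (-1, -3), (-1, -4)]
Fold 1: move[2]->R => DDRDD VALID
Fold 2: move[0]->U => UDRDD INVALID (collision), skipped
Fold 3: move[0]->R => RDRDD VALID
Fold 4: move[1]->R => RRRDD VALID
Fold 5: move[4]->L => RRRDL VALID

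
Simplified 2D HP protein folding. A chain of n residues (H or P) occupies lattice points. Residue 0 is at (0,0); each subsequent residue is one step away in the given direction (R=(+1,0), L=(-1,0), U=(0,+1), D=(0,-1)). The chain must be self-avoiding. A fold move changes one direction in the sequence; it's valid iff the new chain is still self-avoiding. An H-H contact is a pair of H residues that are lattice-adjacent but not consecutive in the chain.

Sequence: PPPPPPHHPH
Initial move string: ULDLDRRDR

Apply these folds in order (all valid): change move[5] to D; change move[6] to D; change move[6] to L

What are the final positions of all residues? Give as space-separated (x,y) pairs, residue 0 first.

Answer: (0,0) (0,1) (-1,1) (-1,0) (-2,0) (-2,-1) (-2,-2) (-3,-2) (-3,-3) (-2,-3)

Derivation:
Initial moves: ULDLDRRDR
Fold: move[5]->D => ULDLDDRDR (positions: [(0, 0), (0, 1), (-1, 1), (-1, 0), (-2, 0), (-2, -1), (-2, -2), (-1, -2), (-1, -3), (0, -3)])
Fold: move[6]->D => ULDLDDDDR (positions: [(0, 0), (0, 1), (-1, 1), (-1, 0), (-2, 0), (-2, -1), (-2, -2), (-2, -3), (-2, -4), (-1, -4)])
Fold: move[6]->L => ULDLDDLDR (positions: [(0, 0), (0, 1), (-1, 1), (-1, 0), (-2, 0), (-2, -1), (-2, -2), (-3, -2), (-3, -3), (-2, -3)])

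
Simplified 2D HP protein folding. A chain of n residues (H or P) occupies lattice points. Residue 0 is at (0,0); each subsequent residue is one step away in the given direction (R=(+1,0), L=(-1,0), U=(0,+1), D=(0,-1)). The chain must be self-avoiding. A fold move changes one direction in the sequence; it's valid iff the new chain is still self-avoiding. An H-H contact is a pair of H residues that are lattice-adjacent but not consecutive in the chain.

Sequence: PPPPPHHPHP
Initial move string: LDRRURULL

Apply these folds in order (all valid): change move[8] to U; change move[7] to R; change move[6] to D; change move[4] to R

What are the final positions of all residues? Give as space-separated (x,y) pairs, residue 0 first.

Answer: (0,0) (-1,0) (-1,-1) (0,-1) (1,-1) (2,-1) (3,-1) (3,-2) (4,-2) (4,-1)

Derivation:
Initial moves: LDRRURULL
Fold: move[8]->U => LDRRURULU (positions: [(0, 0), (-1, 0), (-1, -1), (0, -1), (1, -1), (1, 0), (2, 0), (2, 1), (1, 1), (1, 2)])
Fold: move[7]->R => LDRRURURU (positions: [(0, 0), (-1, 0), (-1, -1), (0, -1), (1, -1), (1, 0), (2, 0), (2, 1), (3, 1), (3, 2)])
Fold: move[6]->D => LDRRURDRU (positions: [(0, 0), (-1, 0), (-1, -1), (0, -1), (1, -1), (1, 0), (2, 0), (2, -1), (3, -1), (3, 0)])
Fold: move[4]->R => LDRRRRDRU (positions: [(0, 0), (-1, 0), (-1, -1), (0, -1), (1, -1), (2, -1), (3, -1), (3, -2), (4, -2), (4, -1)])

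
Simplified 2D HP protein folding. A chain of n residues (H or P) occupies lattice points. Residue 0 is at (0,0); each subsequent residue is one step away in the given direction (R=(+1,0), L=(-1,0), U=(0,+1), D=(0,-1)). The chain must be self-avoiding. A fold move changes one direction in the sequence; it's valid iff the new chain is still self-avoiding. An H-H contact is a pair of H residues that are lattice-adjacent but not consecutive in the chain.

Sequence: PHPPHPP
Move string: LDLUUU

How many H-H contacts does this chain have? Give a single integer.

Positions: [(0, 0), (-1, 0), (-1, -1), (-2, -1), (-2, 0), (-2, 1), (-2, 2)]
H-H contact: residue 1 @(-1,0) - residue 4 @(-2, 0)

Answer: 1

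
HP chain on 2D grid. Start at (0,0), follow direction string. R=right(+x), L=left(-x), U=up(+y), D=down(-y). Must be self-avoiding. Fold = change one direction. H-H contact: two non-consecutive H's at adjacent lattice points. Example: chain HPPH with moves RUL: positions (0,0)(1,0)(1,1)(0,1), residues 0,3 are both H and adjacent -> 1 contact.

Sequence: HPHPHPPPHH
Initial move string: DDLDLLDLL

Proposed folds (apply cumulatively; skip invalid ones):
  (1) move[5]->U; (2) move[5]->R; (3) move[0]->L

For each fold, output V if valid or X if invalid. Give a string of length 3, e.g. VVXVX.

Answer: XXV

Derivation:
Initial: DDLDLLDLL -> [(0, 0), (0, -1), (0, -2), (-1, -2), (-1, -3), (-2, -3), (-3, -3), (-3, -4), (-4, -4), (-5, -4)]
Fold 1: move[5]->U => DDLDLUDLL INVALID (collision), skipped
Fold 2: move[5]->R => DDLDLRDLL INVALID (collision), skipped
Fold 3: move[0]->L => LDLDLLDLL VALID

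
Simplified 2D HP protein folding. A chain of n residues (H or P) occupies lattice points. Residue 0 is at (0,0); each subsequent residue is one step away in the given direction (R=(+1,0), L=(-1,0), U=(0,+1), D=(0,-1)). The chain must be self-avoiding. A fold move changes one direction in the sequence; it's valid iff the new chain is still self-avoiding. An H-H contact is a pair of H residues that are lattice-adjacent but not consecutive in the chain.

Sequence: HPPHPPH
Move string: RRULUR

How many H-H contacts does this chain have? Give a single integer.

Positions: [(0, 0), (1, 0), (2, 0), (2, 1), (1, 1), (1, 2), (2, 2)]
H-H contact: residue 3 @(2,1) - residue 6 @(2, 2)

Answer: 1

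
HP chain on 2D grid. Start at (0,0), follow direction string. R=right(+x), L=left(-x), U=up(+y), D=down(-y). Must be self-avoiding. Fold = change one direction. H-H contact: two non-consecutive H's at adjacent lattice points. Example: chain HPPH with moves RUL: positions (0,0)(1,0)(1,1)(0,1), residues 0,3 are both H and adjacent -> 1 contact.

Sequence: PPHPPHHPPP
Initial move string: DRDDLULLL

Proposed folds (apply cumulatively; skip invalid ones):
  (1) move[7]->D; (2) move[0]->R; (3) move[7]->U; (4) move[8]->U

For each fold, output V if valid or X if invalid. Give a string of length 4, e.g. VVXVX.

Answer: VVXX

Derivation:
Initial: DRDDLULLL -> [(0, 0), (0, -1), (1, -1), (1, -2), (1, -3), (0, -3), (0, -2), (-1, -2), (-2, -2), (-3, -2)]
Fold 1: move[7]->D => DRDDLULDL VALID
Fold 2: move[0]->R => RRDDLULDL VALID
Fold 3: move[7]->U => RRDDLULUL INVALID (collision), skipped
Fold 4: move[8]->U => RRDDLULDU INVALID (collision), skipped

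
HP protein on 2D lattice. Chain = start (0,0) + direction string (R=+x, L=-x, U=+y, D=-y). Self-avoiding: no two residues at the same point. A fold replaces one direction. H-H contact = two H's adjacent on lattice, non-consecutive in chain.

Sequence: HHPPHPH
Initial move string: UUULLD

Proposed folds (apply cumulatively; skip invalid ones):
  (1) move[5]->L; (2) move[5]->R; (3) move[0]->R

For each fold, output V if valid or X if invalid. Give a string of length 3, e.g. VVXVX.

Answer: VXV

Derivation:
Initial: UUULLD -> [(0, 0), (0, 1), (0, 2), (0, 3), (-1, 3), (-2, 3), (-2, 2)]
Fold 1: move[5]->L => UUULLL VALID
Fold 2: move[5]->R => UUULLR INVALID (collision), skipped
Fold 3: move[0]->R => RUULLL VALID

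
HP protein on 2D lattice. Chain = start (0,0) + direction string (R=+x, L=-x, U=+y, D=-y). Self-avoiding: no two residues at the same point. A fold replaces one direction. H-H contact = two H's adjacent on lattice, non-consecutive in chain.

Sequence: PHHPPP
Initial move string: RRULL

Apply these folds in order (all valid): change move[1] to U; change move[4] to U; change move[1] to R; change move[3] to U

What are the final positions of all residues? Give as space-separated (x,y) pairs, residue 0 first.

Answer: (0,0) (1,0) (2,0) (2,1) (2,2) (2,3)

Derivation:
Initial moves: RRULL
Fold: move[1]->U => RUULL (positions: [(0, 0), (1, 0), (1, 1), (1, 2), (0, 2), (-1, 2)])
Fold: move[4]->U => RUULU (positions: [(0, 0), (1, 0), (1, 1), (1, 2), (0, 2), (0, 3)])
Fold: move[1]->R => RRULU (positions: [(0, 0), (1, 0), (2, 0), (2, 1), (1, 1), (1, 2)])
Fold: move[3]->U => RRUUU (positions: [(0, 0), (1, 0), (2, 0), (2, 1), (2, 2), (2, 3)])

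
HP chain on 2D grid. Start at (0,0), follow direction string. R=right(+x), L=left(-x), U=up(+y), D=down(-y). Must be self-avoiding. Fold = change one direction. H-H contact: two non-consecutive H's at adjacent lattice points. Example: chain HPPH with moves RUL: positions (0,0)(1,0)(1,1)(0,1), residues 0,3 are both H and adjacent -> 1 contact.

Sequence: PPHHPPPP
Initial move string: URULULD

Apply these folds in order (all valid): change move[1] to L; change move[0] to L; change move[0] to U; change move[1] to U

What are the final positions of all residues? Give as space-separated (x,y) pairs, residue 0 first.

Answer: (0,0) (0,1) (0,2) (0,3) (-1,3) (-1,4) (-2,4) (-2,3)

Derivation:
Initial moves: URULULD
Fold: move[1]->L => ULULULD (positions: [(0, 0), (0, 1), (-1, 1), (-1, 2), (-2, 2), (-2, 3), (-3, 3), (-3, 2)])
Fold: move[0]->L => LLULULD (positions: [(0, 0), (-1, 0), (-2, 0), (-2, 1), (-3, 1), (-3, 2), (-4, 2), (-4, 1)])
Fold: move[0]->U => ULULULD (positions: [(0, 0), (0, 1), (-1, 1), (-1, 2), (-2, 2), (-2, 3), (-3, 3), (-3, 2)])
Fold: move[1]->U => UUULULD (positions: [(0, 0), (0, 1), (0, 2), (0, 3), (-1, 3), (-1, 4), (-2, 4), (-2, 3)])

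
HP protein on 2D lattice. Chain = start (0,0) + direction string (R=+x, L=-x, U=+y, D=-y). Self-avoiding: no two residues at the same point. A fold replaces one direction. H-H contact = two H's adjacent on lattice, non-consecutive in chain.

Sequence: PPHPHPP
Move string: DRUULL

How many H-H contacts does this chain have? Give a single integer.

Positions: [(0, 0), (0, -1), (1, -1), (1, 0), (1, 1), (0, 1), (-1, 1)]
No H-H contacts found.

Answer: 0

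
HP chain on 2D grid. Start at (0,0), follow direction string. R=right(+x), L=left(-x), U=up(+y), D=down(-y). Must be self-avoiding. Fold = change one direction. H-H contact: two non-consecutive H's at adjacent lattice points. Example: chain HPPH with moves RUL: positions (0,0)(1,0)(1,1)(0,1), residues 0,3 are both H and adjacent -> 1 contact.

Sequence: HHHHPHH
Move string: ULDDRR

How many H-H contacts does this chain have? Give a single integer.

Answer: 2

Derivation:
Positions: [(0, 0), (0, 1), (-1, 1), (-1, 0), (-1, -1), (0, -1), (1, -1)]
H-H contact: residue 0 @(0,0) - residue 3 @(-1, 0)
H-H contact: residue 0 @(0,0) - residue 5 @(0, -1)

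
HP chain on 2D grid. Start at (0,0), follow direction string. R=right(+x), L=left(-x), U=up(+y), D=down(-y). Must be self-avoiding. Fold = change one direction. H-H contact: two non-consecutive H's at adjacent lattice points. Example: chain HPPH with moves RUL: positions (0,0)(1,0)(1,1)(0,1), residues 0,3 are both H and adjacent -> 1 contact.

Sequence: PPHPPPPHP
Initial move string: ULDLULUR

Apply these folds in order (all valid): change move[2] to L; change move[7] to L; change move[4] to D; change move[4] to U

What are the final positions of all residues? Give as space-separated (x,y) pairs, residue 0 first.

Answer: (0,0) (0,1) (-1,1) (-2,1) (-3,1) (-3,2) (-4,2) (-4,3) (-5,3)

Derivation:
Initial moves: ULDLULUR
Fold: move[2]->L => ULLLULUR (positions: [(0, 0), (0, 1), (-1, 1), (-2, 1), (-3, 1), (-3, 2), (-4, 2), (-4, 3), (-3, 3)])
Fold: move[7]->L => ULLLULUL (positions: [(0, 0), (0, 1), (-1, 1), (-2, 1), (-3, 1), (-3, 2), (-4, 2), (-4, 3), (-5, 3)])
Fold: move[4]->D => ULLLDLUL (positions: [(0, 0), (0, 1), (-1, 1), (-2, 1), (-3, 1), (-3, 0), (-4, 0), (-4, 1), (-5, 1)])
Fold: move[4]->U => ULLLULUL (positions: [(0, 0), (0, 1), (-1, 1), (-2, 1), (-3, 1), (-3, 2), (-4, 2), (-4, 3), (-5, 3)])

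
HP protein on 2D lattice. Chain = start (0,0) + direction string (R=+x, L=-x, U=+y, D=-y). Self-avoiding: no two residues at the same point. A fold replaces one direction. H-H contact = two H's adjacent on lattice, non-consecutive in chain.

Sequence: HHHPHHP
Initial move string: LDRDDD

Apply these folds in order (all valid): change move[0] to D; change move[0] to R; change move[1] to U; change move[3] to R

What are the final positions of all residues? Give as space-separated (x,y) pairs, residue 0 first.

Initial moves: LDRDDD
Fold: move[0]->D => DDRDDD (positions: [(0, 0), (0, -1), (0, -2), (1, -2), (1, -3), (1, -4), (1, -5)])
Fold: move[0]->R => RDRDDD (positions: [(0, 0), (1, 0), (1, -1), (2, -1), (2, -2), (2, -3), (2, -4)])
Fold: move[1]->U => RURDDD (positions: [(0, 0), (1, 0), (1, 1), (2, 1), (2, 0), (2, -1), (2, -2)])
Fold: move[3]->R => RURRDD (positions: [(0, 0), (1, 0), (1, 1), (2, 1), (3, 1), (3, 0), (3, -1)])

Answer: (0,0) (1,0) (1,1) (2,1) (3,1) (3,0) (3,-1)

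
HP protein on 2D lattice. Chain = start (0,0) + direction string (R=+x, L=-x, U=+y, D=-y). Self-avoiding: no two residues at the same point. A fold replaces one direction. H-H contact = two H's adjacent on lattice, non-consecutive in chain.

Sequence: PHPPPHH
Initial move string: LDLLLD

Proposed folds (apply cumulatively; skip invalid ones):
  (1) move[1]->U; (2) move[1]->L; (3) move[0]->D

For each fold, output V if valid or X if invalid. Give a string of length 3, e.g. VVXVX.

Answer: VVV

Derivation:
Initial: LDLLLD -> [(0, 0), (-1, 0), (-1, -1), (-2, -1), (-3, -1), (-4, -1), (-4, -2)]
Fold 1: move[1]->U => LULLLD VALID
Fold 2: move[1]->L => LLLLLD VALID
Fold 3: move[0]->D => DLLLLD VALID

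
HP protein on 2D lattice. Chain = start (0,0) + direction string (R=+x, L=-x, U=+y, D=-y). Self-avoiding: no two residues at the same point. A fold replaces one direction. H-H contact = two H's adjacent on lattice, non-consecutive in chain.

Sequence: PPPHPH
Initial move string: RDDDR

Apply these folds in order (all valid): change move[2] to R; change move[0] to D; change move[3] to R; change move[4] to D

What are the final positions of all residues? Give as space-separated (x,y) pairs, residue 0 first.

Initial moves: RDDDR
Fold: move[2]->R => RDRDR (positions: [(0, 0), (1, 0), (1, -1), (2, -1), (2, -2), (3, -2)])
Fold: move[0]->D => DDRDR (positions: [(0, 0), (0, -1), (0, -2), (1, -2), (1, -3), (2, -3)])
Fold: move[3]->R => DDRRR (positions: [(0, 0), (0, -1), (0, -2), (1, -2), (2, -2), (3, -2)])
Fold: move[4]->D => DDRRD (positions: [(0, 0), (0, -1), (0, -2), (1, -2), (2, -2), (2, -3)])

Answer: (0,0) (0,-1) (0,-2) (1,-2) (2,-2) (2,-3)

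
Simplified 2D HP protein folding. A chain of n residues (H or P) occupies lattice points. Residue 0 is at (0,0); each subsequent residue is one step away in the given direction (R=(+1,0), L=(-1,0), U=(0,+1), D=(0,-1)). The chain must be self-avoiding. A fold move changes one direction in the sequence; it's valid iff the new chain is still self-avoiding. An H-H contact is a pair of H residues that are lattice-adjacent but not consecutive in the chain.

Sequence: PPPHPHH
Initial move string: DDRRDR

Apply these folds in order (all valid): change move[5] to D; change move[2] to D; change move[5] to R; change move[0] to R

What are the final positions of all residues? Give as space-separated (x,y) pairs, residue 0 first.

Answer: (0,0) (1,0) (1,-1) (1,-2) (2,-2) (2,-3) (3,-3)

Derivation:
Initial moves: DDRRDR
Fold: move[5]->D => DDRRDD (positions: [(0, 0), (0, -1), (0, -2), (1, -2), (2, -2), (2, -3), (2, -4)])
Fold: move[2]->D => DDDRDD (positions: [(0, 0), (0, -1), (0, -2), (0, -3), (1, -3), (1, -4), (1, -5)])
Fold: move[5]->R => DDDRDR (positions: [(0, 0), (0, -1), (0, -2), (0, -3), (1, -3), (1, -4), (2, -4)])
Fold: move[0]->R => RDDRDR (positions: [(0, 0), (1, 0), (1, -1), (1, -2), (2, -2), (2, -3), (3, -3)])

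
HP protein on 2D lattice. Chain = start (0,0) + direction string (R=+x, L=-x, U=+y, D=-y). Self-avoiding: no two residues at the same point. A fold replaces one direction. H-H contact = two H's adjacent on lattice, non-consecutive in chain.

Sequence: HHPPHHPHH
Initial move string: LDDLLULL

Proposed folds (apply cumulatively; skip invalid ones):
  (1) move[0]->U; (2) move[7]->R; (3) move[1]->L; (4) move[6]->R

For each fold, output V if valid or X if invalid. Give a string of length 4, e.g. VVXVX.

Answer: XXVX

Derivation:
Initial: LDDLLULL -> [(0, 0), (-1, 0), (-1, -1), (-1, -2), (-2, -2), (-3, -2), (-3, -1), (-4, -1), (-5, -1)]
Fold 1: move[0]->U => UDDLLULL INVALID (collision), skipped
Fold 2: move[7]->R => LDDLLULR INVALID (collision), skipped
Fold 3: move[1]->L => LLDLLULL VALID
Fold 4: move[6]->R => LLDLLURL INVALID (collision), skipped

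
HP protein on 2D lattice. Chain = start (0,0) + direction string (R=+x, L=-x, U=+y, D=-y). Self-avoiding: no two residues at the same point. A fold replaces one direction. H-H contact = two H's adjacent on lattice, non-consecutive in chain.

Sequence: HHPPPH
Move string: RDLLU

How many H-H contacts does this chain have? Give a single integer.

Answer: 1

Derivation:
Positions: [(0, 0), (1, 0), (1, -1), (0, -1), (-1, -1), (-1, 0)]
H-H contact: residue 0 @(0,0) - residue 5 @(-1, 0)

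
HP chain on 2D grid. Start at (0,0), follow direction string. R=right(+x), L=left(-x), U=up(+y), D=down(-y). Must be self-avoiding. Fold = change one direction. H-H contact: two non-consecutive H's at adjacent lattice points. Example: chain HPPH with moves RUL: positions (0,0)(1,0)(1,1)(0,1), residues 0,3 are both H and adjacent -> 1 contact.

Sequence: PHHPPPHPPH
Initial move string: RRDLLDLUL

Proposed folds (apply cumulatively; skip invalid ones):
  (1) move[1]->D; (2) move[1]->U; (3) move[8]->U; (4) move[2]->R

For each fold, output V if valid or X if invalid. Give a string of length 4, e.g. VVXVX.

Initial: RRDLLDLUL -> [(0, 0), (1, 0), (2, 0), (2, -1), (1, -1), (0, -1), (0, -2), (-1, -2), (-1, -1), (-2, -1)]
Fold 1: move[1]->D => RDDLLDLUL VALID
Fold 2: move[1]->U => RUDLLDLUL INVALID (collision), skipped
Fold 3: move[8]->U => RDDLLDLUU VALID
Fold 4: move[2]->R => RDRLLDLUU INVALID (collision), skipped

Answer: VXVX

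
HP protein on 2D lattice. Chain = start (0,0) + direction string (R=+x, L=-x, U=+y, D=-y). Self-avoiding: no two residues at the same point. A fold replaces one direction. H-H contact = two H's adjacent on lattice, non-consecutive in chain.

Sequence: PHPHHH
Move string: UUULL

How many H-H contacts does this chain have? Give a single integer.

Answer: 0

Derivation:
Positions: [(0, 0), (0, 1), (0, 2), (0, 3), (-1, 3), (-2, 3)]
No H-H contacts found.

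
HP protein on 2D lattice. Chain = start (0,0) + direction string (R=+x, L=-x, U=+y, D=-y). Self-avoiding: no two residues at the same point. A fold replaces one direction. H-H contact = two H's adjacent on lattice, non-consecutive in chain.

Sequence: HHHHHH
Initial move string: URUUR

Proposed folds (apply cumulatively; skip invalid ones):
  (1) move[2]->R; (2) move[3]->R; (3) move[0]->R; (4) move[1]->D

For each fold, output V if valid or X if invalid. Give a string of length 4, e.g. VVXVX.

Initial: URUUR -> [(0, 0), (0, 1), (1, 1), (1, 2), (1, 3), (2, 3)]
Fold 1: move[2]->R => URRUR VALID
Fold 2: move[3]->R => URRRR VALID
Fold 3: move[0]->R => RRRRR VALID
Fold 4: move[1]->D => RDRRR VALID

Answer: VVVV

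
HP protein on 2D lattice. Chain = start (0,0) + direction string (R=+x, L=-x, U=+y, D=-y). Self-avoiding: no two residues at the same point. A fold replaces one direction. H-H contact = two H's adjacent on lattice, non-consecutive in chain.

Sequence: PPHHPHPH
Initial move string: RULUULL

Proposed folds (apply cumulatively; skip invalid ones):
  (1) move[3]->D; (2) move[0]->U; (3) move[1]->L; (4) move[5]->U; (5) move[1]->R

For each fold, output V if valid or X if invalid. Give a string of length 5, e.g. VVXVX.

Answer: XVVVX

Derivation:
Initial: RULUULL -> [(0, 0), (1, 0), (1, 1), (0, 1), (0, 2), (0, 3), (-1, 3), (-2, 3)]
Fold 1: move[3]->D => RULDULL INVALID (collision), skipped
Fold 2: move[0]->U => UULUULL VALID
Fold 3: move[1]->L => ULLUULL VALID
Fold 4: move[5]->U => ULLUUUL VALID
Fold 5: move[1]->R => URLUUUL INVALID (collision), skipped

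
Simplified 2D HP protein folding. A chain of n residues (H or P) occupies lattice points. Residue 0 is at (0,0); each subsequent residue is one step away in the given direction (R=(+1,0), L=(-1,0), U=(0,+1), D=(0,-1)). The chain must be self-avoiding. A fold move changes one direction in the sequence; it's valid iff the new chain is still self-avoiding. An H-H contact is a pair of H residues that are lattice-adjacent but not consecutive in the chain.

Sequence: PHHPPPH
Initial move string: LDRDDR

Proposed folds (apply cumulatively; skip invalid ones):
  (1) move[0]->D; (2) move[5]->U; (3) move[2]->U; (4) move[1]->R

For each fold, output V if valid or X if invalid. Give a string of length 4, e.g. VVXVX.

Answer: VXXV

Derivation:
Initial: LDRDDR -> [(0, 0), (-1, 0), (-1, -1), (0, -1), (0, -2), (0, -3), (1, -3)]
Fold 1: move[0]->D => DDRDDR VALID
Fold 2: move[5]->U => DDRDDU INVALID (collision), skipped
Fold 3: move[2]->U => DDUDDR INVALID (collision), skipped
Fold 4: move[1]->R => DRRDDR VALID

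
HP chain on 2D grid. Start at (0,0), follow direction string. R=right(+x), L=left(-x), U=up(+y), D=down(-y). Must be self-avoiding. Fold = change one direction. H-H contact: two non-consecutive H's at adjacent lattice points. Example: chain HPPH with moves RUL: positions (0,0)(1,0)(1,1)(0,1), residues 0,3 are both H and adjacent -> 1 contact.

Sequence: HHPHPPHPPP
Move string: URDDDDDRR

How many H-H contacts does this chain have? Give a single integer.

Answer: 1

Derivation:
Positions: [(0, 0), (0, 1), (1, 1), (1, 0), (1, -1), (1, -2), (1, -3), (1, -4), (2, -4), (3, -4)]
H-H contact: residue 0 @(0,0) - residue 3 @(1, 0)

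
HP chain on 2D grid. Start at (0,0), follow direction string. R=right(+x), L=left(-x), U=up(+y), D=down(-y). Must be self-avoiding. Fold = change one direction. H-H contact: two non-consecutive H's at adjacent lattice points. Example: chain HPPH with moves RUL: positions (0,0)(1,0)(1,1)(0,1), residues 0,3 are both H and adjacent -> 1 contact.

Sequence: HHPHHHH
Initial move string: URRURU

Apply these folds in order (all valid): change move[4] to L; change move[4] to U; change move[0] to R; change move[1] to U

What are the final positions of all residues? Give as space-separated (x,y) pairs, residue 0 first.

Answer: (0,0) (1,0) (1,1) (2,1) (2,2) (2,3) (2,4)

Derivation:
Initial moves: URRURU
Fold: move[4]->L => URRULU (positions: [(0, 0), (0, 1), (1, 1), (2, 1), (2, 2), (1, 2), (1, 3)])
Fold: move[4]->U => URRUUU (positions: [(0, 0), (0, 1), (1, 1), (2, 1), (2, 2), (2, 3), (2, 4)])
Fold: move[0]->R => RRRUUU (positions: [(0, 0), (1, 0), (2, 0), (3, 0), (3, 1), (3, 2), (3, 3)])
Fold: move[1]->U => RURUUU (positions: [(0, 0), (1, 0), (1, 1), (2, 1), (2, 2), (2, 3), (2, 4)])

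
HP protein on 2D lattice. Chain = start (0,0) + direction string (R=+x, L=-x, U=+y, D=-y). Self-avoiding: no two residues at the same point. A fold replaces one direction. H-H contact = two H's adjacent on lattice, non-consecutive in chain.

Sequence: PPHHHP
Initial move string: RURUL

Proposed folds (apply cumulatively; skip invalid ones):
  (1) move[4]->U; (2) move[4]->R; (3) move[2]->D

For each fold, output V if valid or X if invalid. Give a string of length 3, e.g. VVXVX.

Initial: RURUL -> [(0, 0), (1, 0), (1, 1), (2, 1), (2, 2), (1, 2)]
Fold 1: move[4]->U => RURUU VALID
Fold 2: move[4]->R => RURUR VALID
Fold 3: move[2]->D => RUDUR INVALID (collision), skipped

Answer: VVX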